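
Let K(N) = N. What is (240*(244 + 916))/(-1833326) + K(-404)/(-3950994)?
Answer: -274804016474/1810865006511 ≈ -0.15175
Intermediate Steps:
(240*(244 + 916))/(-1833326) + K(-404)/(-3950994) = (240*(244 + 916))/(-1833326) - 404/(-3950994) = (240*1160)*(-1/1833326) - 404*(-1/3950994) = 278400*(-1/1833326) + 202/1975497 = -139200/916663 + 202/1975497 = -274804016474/1810865006511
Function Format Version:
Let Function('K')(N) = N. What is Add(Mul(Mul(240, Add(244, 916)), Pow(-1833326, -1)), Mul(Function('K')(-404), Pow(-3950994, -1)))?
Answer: Rational(-274804016474, 1810865006511) ≈ -0.15175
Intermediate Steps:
Add(Mul(Mul(240, Add(244, 916)), Pow(-1833326, -1)), Mul(Function('K')(-404), Pow(-3950994, -1))) = Add(Mul(Mul(240, Add(244, 916)), Pow(-1833326, -1)), Mul(-404, Pow(-3950994, -1))) = Add(Mul(Mul(240, 1160), Rational(-1, 1833326)), Mul(-404, Rational(-1, 3950994))) = Add(Mul(278400, Rational(-1, 1833326)), Rational(202, 1975497)) = Add(Rational(-139200, 916663), Rational(202, 1975497)) = Rational(-274804016474, 1810865006511)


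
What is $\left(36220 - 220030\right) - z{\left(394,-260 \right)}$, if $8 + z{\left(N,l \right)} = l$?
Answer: $-183542$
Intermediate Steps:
$z{\left(N,l \right)} = -8 + l$
$\left(36220 - 220030\right) - z{\left(394,-260 \right)} = \left(36220 - 220030\right) - \left(-8 - 260\right) = -183810 - -268 = -183810 + 268 = -183542$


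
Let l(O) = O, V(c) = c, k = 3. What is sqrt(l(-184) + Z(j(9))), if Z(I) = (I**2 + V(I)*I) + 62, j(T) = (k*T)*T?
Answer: 2*sqrt(29494) ≈ 343.48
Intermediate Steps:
j(T) = 3*T**2 (j(T) = (3*T)*T = 3*T**2)
Z(I) = 62 + 2*I**2 (Z(I) = (I**2 + I*I) + 62 = (I**2 + I**2) + 62 = 2*I**2 + 62 = 62 + 2*I**2)
sqrt(l(-184) + Z(j(9))) = sqrt(-184 + (62 + 2*(3*9**2)**2)) = sqrt(-184 + (62 + 2*(3*81)**2)) = sqrt(-184 + (62 + 2*243**2)) = sqrt(-184 + (62 + 2*59049)) = sqrt(-184 + (62 + 118098)) = sqrt(-184 + 118160) = sqrt(117976) = 2*sqrt(29494)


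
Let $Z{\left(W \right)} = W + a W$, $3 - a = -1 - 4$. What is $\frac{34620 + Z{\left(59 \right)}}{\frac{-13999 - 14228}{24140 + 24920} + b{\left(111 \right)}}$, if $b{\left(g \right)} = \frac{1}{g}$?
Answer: $- \frac{191420394660}{3084137} \approx -62066.0$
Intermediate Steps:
$a = 8$ ($a = 3 - \left(-1 - 4\right) = 3 - -5 = 3 + 5 = 8$)
$Z{\left(W \right)} = 9 W$ ($Z{\left(W \right)} = W + 8 W = 9 W$)
$\frac{34620 + Z{\left(59 \right)}}{\frac{-13999 - 14228}{24140 + 24920} + b{\left(111 \right)}} = \frac{34620 + 9 \cdot 59}{\frac{-13999 - 14228}{24140 + 24920} + \frac{1}{111}} = \frac{34620 + 531}{- \frac{28227}{49060} + \frac{1}{111}} = \frac{35151}{\left(-28227\right) \frac{1}{49060} + \frac{1}{111}} = \frac{35151}{- \frac{28227}{49060} + \frac{1}{111}} = \frac{35151}{- \frac{3084137}{5445660}} = 35151 \left(- \frac{5445660}{3084137}\right) = - \frac{191420394660}{3084137}$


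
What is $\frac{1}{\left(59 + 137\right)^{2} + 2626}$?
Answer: $\frac{1}{41042} \approx 2.4365 \cdot 10^{-5}$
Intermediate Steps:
$\frac{1}{\left(59 + 137\right)^{2} + 2626} = \frac{1}{196^{2} + 2626} = \frac{1}{38416 + 2626} = \frac{1}{41042}$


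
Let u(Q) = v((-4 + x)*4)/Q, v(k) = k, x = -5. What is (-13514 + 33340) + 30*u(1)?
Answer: 18746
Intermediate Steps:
u(Q) = -36/Q (u(Q) = ((-4 - 5)*4)/Q = (-9*4)/Q = -36/Q)
(-13514 + 33340) + 30*u(1) = (-13514 + 33340) + 30*(-36/1) = 19826 + 30*(-36*1) = 19826 + 30*(-36) = 19826 - 1080 = 18746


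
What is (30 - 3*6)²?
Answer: 144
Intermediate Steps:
(30 - 3*6)² = (30 - 1*18)² = (30 - 18)² = 12² = 144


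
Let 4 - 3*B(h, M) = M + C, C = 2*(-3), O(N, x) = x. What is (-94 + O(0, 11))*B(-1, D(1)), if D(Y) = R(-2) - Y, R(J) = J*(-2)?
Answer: -581/3 ≈ -193.67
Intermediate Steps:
R(J) = -2*J
D(Y) = 4 - Y (D(Y) = -2*(-2) - Y = 4 - Y)
C = -6
B(h, M) = 10/3 - M/3 (B(h, M) = 4/3 - (M - 6)/3 = 4/3 - (-6 + M)/3 = 4/3 + (2 - M/3) = 10/3 - M/3)
(-94 + O(0, 11))*B(-1, D(1)) = (-94 + 11)*(10/3 - (4 - 1*1)/3) = -83*(10/3 - (4 - 1)/3) = -83*(10/3 - 1/3*3) = -83*(10/3 - 1) = -83*7/3 = -581/3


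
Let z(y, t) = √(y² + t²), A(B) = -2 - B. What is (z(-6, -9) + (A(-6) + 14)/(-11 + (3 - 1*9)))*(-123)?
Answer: 2214/17 - 369*√13 ≈ -1200.2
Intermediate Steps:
z(y, t) = √(t² + y²)
(z(-6, -9) + (A(-6) + 14)/(-11 + (3 - 1*9)))*(-123) = (√((-9)² + (-6)²) + ((-2 - 1*(-6)) + 14)/(-11 + (3 - 1*9)))*(-123) = (√(81 + 36) + ((-2 + 6) + 14)/(-11 + (3 - 9)))*(-123) = (√117 + (4 + 14)/(-11 - 6))*(-123) = (3*√13 + 18/(-17))*(-123) = (3*√13 + 18*(-1/17))*(-123) = (3*√13 - 18/17)*(-123) = (-18/17 + 3*√13)*(-123) = 2214/17 - 369*√13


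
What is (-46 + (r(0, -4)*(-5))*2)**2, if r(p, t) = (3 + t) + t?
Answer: 16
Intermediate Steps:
r(p, t) = 3 + 2*t
(-46 + (r(0, -4)*(-5))*2)**2 = (-46 + ((3 + 2*(-4))*(-5))*2)**2 = (-46 + ((3 - 8)*(-5))*2)**2 = (-46 - 5*(-5)*2)**2 = (-46 + 25*2)**2 = (-46 + 50)**2 = 4**2 = 16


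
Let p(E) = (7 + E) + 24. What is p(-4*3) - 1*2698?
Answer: -2679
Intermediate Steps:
p(E) = 31 + E
p(-4*3) - 1*2698 = (31 - 4*3) - 1*2698 = (31 - 12) - 2698 = 19 - 2698 = -2679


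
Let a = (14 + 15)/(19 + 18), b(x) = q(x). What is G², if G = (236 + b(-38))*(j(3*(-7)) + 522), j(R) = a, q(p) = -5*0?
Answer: 20838750242704/1369 ≈ 1.5222e+10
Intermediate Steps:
q(p) = 0
b(x) = 0
a = 29/37 ≈ 0.78378
j(R) = 29/37
G = 4564948/37 (G = (236 + 0)*(29/37 + 522) = 236*(19343/37) = 4564948/37 ≈ 1.2338e+5)
G² = (4564948/37)² = 20838750242704/1369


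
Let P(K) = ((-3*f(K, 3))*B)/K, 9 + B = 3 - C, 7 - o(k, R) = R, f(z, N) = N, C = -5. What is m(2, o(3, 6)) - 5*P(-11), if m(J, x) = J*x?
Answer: 67/11 ≈ 6.0909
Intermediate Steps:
o(k, R) = 7 - R
B = -1 (B = -9 + (3 - 1*(-5)) = -9 + (3 + 5) = -9 + 8 = -1)
P(K) = 9/K (P(K) = (-3*3*(-1))/K = (-9*(-1))/K = 9/K)
m(2, o(3, 6)) - 5*P(-11) = 2*(7 - 1*6) - 45/(-11) = 2*(7 - 6) - 45*(-1)/11 = 2*1 - 5*(-9/11) = 2 + 45/11 = 67/11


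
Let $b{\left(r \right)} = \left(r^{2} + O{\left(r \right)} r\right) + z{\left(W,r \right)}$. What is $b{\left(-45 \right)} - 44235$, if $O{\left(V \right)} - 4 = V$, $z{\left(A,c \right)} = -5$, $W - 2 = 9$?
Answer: $-40370$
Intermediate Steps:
$W = 11$ ($W = 2 + 9 = 11$)
$O{\left(V \right)} = 4 + V$
$b{\left(r \right)} = -5 + r^{2} + r \left(4 + r\right)$ ($b{\left(r \right)} = \left(r^{2} + \left(4 + r\right) r\right) - 5 = \left(r^{2} + r \left(4 + r\right)\right) - 5 = -5 + r^{2} + r \left(4 + r\right)$)
$b{\left(-45 \right)} - 44235 = \left(-5 + \left(-45\right)^{2} - 45 \left(4 - 45\right)\right) - 44235 = \left(-5 + 2025 - -1845\right) - 44235 = \left(-5 + 2025 + 1845\right) - 44235 = 3865 - 44235 = -40370$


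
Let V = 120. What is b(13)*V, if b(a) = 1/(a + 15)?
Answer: 30/7 ≈ 4.2857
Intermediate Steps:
b(a) = 1/(15 + a)
b(13)*V = 120/(15 + 13) = 120/28 = (1/28)*120 = 30/7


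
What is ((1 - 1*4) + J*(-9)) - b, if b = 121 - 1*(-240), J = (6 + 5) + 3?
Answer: -490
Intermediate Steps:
J = 14 (J = 11 + 3 = 14)
b = 361 (b = 121 + 240 = 361)
((1 - 1*4) + J*(-9)) - b = ((1 - 1*4) + 14*(-9)) - 1*361 = ((1 - 4) - 126) - 361 = (-3 - 126) - 361 = -129 - 361 = -490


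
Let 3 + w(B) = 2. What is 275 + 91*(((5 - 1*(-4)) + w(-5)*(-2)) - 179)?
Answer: -15013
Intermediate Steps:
w(B) = -1 (w(B) = -3 + 2 = -1)
275 + 91*(((5 - 1*(-4)) + w(-5)*(-2)) - 179) = 275 + 91*(((5 - 1*(-4)) - 1*(-2)) - 179) = 275 + 91*(((5 + 4) + 2) - 179) = 275 + 91*((9 + 2) - 179) = 275 + 91*(11 - 179) = 275 + 91*(-168) = 275 - 15288 = -15013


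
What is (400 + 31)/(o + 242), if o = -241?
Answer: 431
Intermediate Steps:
(400 + 31)/(o + 242) = (400 + 31)/(-241 + 242) = 431/1 = 431*1 = 431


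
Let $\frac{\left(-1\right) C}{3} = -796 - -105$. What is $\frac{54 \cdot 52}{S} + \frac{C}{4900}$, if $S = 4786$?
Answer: $\frac{11840289}{11725700} \approx 1.0098$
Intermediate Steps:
$C = 2073$ ($C = - 3 \left(-796 - -105\right) = - 3 \left(-796 + 105\right) = \left(-3\right) \left(-691\right) = 2073$)
$\frac{54 \cdot 52}{S} + \frac{C}{4900} = \frac{54 \cdot 52}{4786} + \frac{2073}{4900} = 2808 \cdot \frac{1}{4786} + 2073 \cdot \frac{1}{4900} = \frac{1404}{2393} + \frac{2073}{4900} = \frac{11840289}{11725700}$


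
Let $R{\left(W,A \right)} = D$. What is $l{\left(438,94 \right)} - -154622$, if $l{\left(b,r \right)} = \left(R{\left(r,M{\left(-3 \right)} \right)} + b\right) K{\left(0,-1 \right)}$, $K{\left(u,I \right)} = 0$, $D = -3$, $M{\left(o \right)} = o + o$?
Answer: $154622$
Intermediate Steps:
$M{\left(o \right)} = 2 o$
$R{\left(W,A \right)} = -3$
$l{\left(b,r \right)} = 0$ ($l{\left(b,r \right)} = \left(-3 + b\right) 0 = 0$)
$l{\left(438,94 \right)} - -154622 = 0 - -154622 = 0 + 154622 = 154622$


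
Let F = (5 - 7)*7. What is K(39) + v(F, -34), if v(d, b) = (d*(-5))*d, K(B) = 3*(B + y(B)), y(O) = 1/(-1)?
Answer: -866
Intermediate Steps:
y(O) = -1 (y(O) = 1*(-1) = -1)
K(B) = -3 + 3*B (K(B) = 3*(B - 1) = 3*(-1 + B) = -3 + 3*B)
F = -14 (F = -2*7 = -14)
v(d, b) = -5*d**2 (v(d, b) = (-5*d)*d = -5*d**2)
K(39) + v(F, -34) = (-3 + 3*39) - 5*(-14)**2 = (-3 + 117) - 5*196 = 114 - 980 = -866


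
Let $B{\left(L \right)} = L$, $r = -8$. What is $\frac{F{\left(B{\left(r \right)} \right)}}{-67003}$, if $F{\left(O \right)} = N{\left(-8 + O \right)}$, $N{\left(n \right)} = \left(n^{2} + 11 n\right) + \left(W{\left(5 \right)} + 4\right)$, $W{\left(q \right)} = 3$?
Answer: $- \frac{87}{67003} \approx -0.0012984$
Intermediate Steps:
$N{\left(n \right)} = 7 + n^{2} + 11 n$ ($N{\left(n \right)} = \left(n^{2} + 11 n\right) + \left(3 + 4\right) = \left(n^{2} + 11 n\right) + 7 = 7 + n^{2} + 11 n$)
$F{\left(O \right)} = -81 + \left(-8 + O\right)^{2} + 11 O$ ($F{\left(O \right)} = 7 + \left(-8 + O\right)^{2} + 11 \left(-8 + O\right) = 7 + \left(-8 + O\right)^{2} + \left(-88 + 11 O\right) = -81 + \left(-8 + O\right)^{2} + 11 O$)
$\frac{F{\left(B{\left(r \right)} \right)}}{-67003} = \frac{-17 + \left(-8\right)^{2} - -40}{-67003} = \left(-17 + 64 + 40\right) \left(- \frac{1}{67003}\right) = 87 \left(- \frac{1}{67003}\right) = - \frac{87}{67003}$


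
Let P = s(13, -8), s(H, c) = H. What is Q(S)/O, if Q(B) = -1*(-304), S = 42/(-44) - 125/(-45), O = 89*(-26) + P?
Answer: -304/2301 ≈ -0.13212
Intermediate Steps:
P = 13
O = -2301 (O = 89*(-26) + 13 = -2314 + 13 = -2301)
S = 361/198 (S = 42*(-1/44) - 125*(-1/45) = -21/22 + 25/9 = 361/198 ≈ 1.8232)
Q(B) = 304
Q(S)/O = 304/(-2301) = 304*(-1/2301) = -304/2301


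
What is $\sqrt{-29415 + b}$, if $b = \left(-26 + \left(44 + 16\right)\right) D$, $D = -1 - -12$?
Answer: $i \sqrt{29041} \approx 170.41 i$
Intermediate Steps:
$D = 11$ ($D = -1 + 12 = 11$)
$b = 374$ ($b = \left(-26 + \left(44 + 16\right)\right) 11 = \left(-26 + 60\right) 11 = 34 \cdot 11 = 374$)
$\sqrt{-29415 + b} = \sqrt{-29415 + 374} = \sqrt{-29041} = i \sqrt{29041}$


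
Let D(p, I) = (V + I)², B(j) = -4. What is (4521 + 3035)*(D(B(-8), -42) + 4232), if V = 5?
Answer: 42321156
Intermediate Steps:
D(p, I) = (5 + I)²
(4521 + 3035)*(D(B(-8), -42) + 4232) = (4521 + 3035)*((5 - 42)² + 4232) = 7556*((-37)² + 4232) = 7556*(1369 + 4232) = 7556*5601 = 42321156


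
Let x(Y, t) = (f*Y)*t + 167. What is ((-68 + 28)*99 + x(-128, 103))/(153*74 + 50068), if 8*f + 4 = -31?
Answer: 53887/61390 ≈ 0.87778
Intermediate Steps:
f = -35/8 (f = -½ + (⅛)*(-31) = -½ - 31/8 = -35/8 ≈ -4.3750)
x(Y, t) = 167 - 35*Y*t/8 (x(Y, t) = (-35*Y/8)*t + 167 = -35*Y*t/8 + 167 = 167 - 35*Y*t/8)
((-68 + 28)*99 + x(-128, 103))/(153*74 + 50068) = ((-68 + 28)*99 + (167 - 35/8*(-128)*103))/(153*74 + 50068) = (-40*99 + (167 + 57680))/(11322 + 50068) = (-3960 + 57847)/61390 = 53887*(1/61390) = 53887/61390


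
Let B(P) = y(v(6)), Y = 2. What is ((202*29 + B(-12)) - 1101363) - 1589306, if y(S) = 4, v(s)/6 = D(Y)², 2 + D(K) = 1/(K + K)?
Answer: -2684807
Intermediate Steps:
D(K) = -2 + 1/(2*K) (D(K) = -2 + 1/(K + K) = -2 + 1/(2*K))
v(s) = 147/8 (v(s) = 6*(-2 + (½)/2)² = 6*(-2 + (½)*(½))² = 6*(-2 + ¼)² = 6*(-7/4)² = 6*(49/16) = 147/8)
B(P) = 4
((202*29 + B(-12)) - 1101363) - 1589306 = ((202*29 + 4) - 1101363) - 1589306 = ((5858 + 4) - 1101363) - 1589306 = (5862 - 1101363) - 1589306 = -1095501 - 1589306 = -2684807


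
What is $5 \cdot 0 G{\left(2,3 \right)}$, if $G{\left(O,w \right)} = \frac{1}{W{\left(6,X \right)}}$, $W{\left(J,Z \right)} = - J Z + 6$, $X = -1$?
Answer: $0$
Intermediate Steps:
$W{\left(J,Z \right)} = 6 - J Z$ ($W{\left(J,Z \right)} = - J Z + 6 = 6 - J Z$)
$G{\left(O,w \right)} = \frac{1}{12}$ ($G{\left(O,w \right)} = \frac{1}{6 - 6 \left(-1\right)} = \frac{1}{6 + 6} = \frac{1}{12}$)
$5 \cdot 0 G{\left(2,3 \right)} = 5 \cdot 0 \cdot \frac{1}{12} = 0 \cdot \frac{1}{12} = 0$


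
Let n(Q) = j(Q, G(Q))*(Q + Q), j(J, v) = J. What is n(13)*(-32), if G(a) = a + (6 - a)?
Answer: -10816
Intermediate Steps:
G(a) = 6
n(Q) = 2*Q² (n(Q) = Q*(Q + Q) = Q*(2*Q) = 2*Q²)
n(13)*(-32) = (2*13²)*(-32) = (2*169)*(-32) = 338*(-32) = -10816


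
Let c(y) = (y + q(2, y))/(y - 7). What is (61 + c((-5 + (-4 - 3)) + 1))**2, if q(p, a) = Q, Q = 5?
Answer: 33856/9 ≈ 3761.8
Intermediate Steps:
q(p, a) = 5
c(y) = (5 + y)/(-7 + y) (c(y) = (y + 5)/(y - 7) = (5 + y)/(-7 + y))
(61 + c((-5 + (-4 - 3)) + 1))**2 = (61 + (5 + ((-5 + (-4 - 3)) + 1))/(-7 + ((-5 + (-4 - 3)) + 1)))**2 = (61 + (5 + ((-5 - 7) + 1))/(-7 + ((-5 - 7) + 1)))**2 = (61 + (5 + (-12 + 1))/(-7 + (-12 + 1)))**2 = (61 + (5 - 11)/(-7 - 11))**2 = (61 - 6/(-18))**2 = (61 - 1/18*(-6))**2 = (61 + 1/3)**2 = (184/3)**2 = 33856/9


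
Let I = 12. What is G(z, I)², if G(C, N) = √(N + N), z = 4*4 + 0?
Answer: 24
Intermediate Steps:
z = 16 (z = 16 + 0 = 16)
G(C, N) = √2*√N (G(C, N) = √(2*N) = √2*√N)
G(z, I)² = (√2*√12)² = (√2*(2*√3))² = (2*√6)² = 24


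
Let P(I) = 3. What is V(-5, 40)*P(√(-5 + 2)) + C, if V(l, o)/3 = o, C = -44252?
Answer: -43892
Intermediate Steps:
V(l, o) = 3*o
V(-5, 40)*P(√(-5 + 2)) + C = (3*40)*3 - 44252 = 120*3 - 44252 = 360 - 44252 = -43892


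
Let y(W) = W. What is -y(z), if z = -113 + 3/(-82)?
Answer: 9269/82 ≈ 113.04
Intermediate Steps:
z = -9269/82 (z = -113 + 3*(-1/82) = -113 - 3/82 = -9269/82 ≈ -113.04)
-y(z) = -1*(-9269/82) = 9269/82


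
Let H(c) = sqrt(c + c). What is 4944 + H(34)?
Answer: 4944 + 2*sqrt(17) ≈ 4952.3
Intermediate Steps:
H(c) = sqrt(2)*sqrt(c) (H(c) = sqrt(2*c) = sqrt(2)*sqrt(c))
4944 + H(34) = 4944 + sqrt(2)*sqrt(34) = 4944 + 2*sqrt(17)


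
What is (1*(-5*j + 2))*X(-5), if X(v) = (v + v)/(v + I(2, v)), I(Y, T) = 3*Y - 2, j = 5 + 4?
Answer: -430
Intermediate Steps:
j = 9
I(Y, T) = -2 + 3*Y
X(v) = 2*v/(4 + v) (X(v) = (v + v)/(v + (-2 + 3*2)) = (2*v)/(v + (-2 + 6)) = (2*v)/(v + 4) = (2*v)/(4 + v) = 2*v/(4 + v))
(1*(-5*j + 2))*X(-5) = (1*(-5*9 + 2))*(2*(-5)/(4 - 5)) = (1*(-45 + 2))*(2*(-5)/(-1)) = (1*(-43))*(2*(-5)*(-1)) = -43*10 = -430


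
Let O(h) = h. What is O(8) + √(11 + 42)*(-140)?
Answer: 8 - 140*√53 ≈ -1011.2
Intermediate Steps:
O(8) + √(11 + 42)*(-140) = 8 + √(11 + 42)*(-140) = 8 + √53*(-140) = 8 - 140*√53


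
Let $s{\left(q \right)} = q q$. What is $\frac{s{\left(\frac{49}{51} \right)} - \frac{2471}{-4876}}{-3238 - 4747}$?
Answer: $- \frac{18134347}{101269570860} \approx -0.00017907$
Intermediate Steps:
$s{\left(q \right)} = q^{2}$
$\frac{s{\left(\frac{49}{51} \right)} - \frac{2471}{-4876}}{-3238 - 4747} = \frac{\left(\frac{49}{51}\right)^{2} - \frac{2471}{-4876}}{-3238 - 4747} = \frac{\left(49 \cdot \frac{1}{51}\right)^{2} - - \frac{2471}{4876}}{-7985} = \left(\left(\frac{49}{51}\right)^{2} + \frac{2471}{4876}\right) \left(- \frac{1}{7985}\right) = \left(\frac{2401}{2601} + \frac{2471}{4876}\right) \left(- \frac{1}{7985}\right) = \frac{18134347}{12682476} \left(- \frac{1}{7985}\right) = - \frac{18134347}{101269570860}$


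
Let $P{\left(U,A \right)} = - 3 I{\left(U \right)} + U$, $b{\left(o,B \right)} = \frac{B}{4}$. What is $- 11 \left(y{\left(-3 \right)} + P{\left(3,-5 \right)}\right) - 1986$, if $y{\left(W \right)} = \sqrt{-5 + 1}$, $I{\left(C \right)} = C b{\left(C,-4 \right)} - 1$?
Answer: $-2151 - 22 i \approx -2151.0 - 22.0 i$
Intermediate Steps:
$b{\left(o,B \right)} = \frac{B}{4}$ ($b{\left(o,B \right)} = B \frac{1}{4} = \frac{B}{4}$)
$I{\left(C \right)} = -1 - C$ ($I{\left(C \right)} = C \frac{1}{4} \left(-4\right) - 1 = C \left(-1\right) - 1 = - C - 1 = -1 - C$)
$P{\left(U,A \right)} = 3 + 4 U$ ($P{\left(U,A \right)} = - 3 \left(-1 - U\right) + U = \left(3 + 3 U\right) + U = 3 + 4 U$)
$y{\left(W \right)} = 2 i$ ($y{\left(W \right)} = \sqrt{-4} = 2 i$)
$- 11 \left(y{\left(-3 \right)} + P{\left(3,-5 \right)}\right) - 1986 = - 11 \left(2 i + \left(3 + 4 \cdot 3\right)\right) - 1986 = - 11 \left(2 i + \left(3 + 12\right)\right) - 1986 = - 11 \left(2 i + 15\right) - 1986 = - 11 \left(15 + 2 i\right) - 1986 = \left(-165 - 22 i\right) - 1986 = -2151 - 22 i$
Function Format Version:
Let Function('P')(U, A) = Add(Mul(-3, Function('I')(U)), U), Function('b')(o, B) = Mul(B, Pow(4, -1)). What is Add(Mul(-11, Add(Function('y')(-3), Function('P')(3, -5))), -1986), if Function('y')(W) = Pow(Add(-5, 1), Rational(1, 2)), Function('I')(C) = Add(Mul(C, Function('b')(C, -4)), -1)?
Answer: Add(-2151, Mul(-22, I)) ≈ Add(-2151.0, Mul(-22.000, I))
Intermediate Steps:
Function('b')(o, B) = Mul(Rational(1, 4), B) (Function('b')(o, B) = Mul(B, Rational(1, 4)) = Mul(Rational(1, 4), B))
Function('I')(C) = Add(-1, Mul(-1, C)) (Function('I')(C) = Add(Mul(C, Mul(Rational(1, 4), -4)), -1) = Add(Mul(C, -1), -1) = Add(Mul(-1, C), -1) = Add(-1, Mul(-1, C)))
Function('P')(U, A) = Add(3, Mul(4, U)) (Function('P')(U, A) = Add(Mul(-3, Add(-1, Mul(-1, U))), U) = Add(Add(3, Mul(3, U)), U) = Add(3, Mul(4, U)))
Function('y')(W) = Mul(2, I) (Function('y')(W) = Pow(-4, Rational(1, 2)) = Mul(2, I))
Add(Mul(-11, Add(Function('y')(-3), Function('P')(3, -5))), -1986) = Add(Mul(-11, Add(Mul(2, I), Add(3, Mul(4, 3)))), -1986) = Add(Mul(-11, Add(Mul(2, I), Add(3, 12))), -1986) = Add(Mul(-11, Add(Mul(2, I), 15)), -1986) = Add(Mul(-11, Add(15, Mul(2, I))), -1986) = Add(Add(-165, Mul(-22, I)), -1986) = Add(-2151, Mul(-22, I))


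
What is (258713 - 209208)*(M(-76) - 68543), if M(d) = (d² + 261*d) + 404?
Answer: -4069261495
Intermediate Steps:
M(d) = 404 + d² + 261*d
(258713 - 209208)*(M(-76) - 68543) = (258713 - 209208)*((404 + (-76)² + 261*(-76)) - 68543) = 49505*((404 + 5776 - 19836) - 68543) = 49505*(-13656 - 68543) = 49505*(-82199) = -4069261495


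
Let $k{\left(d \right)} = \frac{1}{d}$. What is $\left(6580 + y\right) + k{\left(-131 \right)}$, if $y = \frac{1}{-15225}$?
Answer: $\frac{13123630144}{1994475} \approx 6580.0$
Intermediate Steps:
$y = - \frac{1}{15225} \approx -6.5681 \cdot 10^{-5}$
$\left(6580 + y\right) + k{\left(-131 \right)} = \left(6580 - \frac{1}{15225}\right) + \frac{1}{-131} = \frac{100180499}{15225} - \frac{1}{131} = \frac{13123630144}{1994475}$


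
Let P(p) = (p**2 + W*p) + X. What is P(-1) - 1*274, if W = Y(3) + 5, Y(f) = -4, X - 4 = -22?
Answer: -292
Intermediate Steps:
X = -18 (X = 4 - 22 = -18)
W = 1 (W = -4 + 5 = 1)
P(p) = -18 + p + p**2 (P(p) = (p**2 + 1*p) - 18 = (p**2 + p) - 18 = (p + p**2) - 18 = -18 + p + p**2)
P(-1) - 1*274 = (-18 - 1 + (-1)**2) - 1*274 = (-18 - 1 + 1) - 274 = -18 - 274 = -292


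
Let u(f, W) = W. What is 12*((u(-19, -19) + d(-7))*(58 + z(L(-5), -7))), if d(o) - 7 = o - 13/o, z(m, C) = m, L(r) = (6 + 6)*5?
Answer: -169920/7 ≈ -24274.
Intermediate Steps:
L(r) = 60 (L(r) = 12*5 = 60)
d(o) = 7 + o - 13/o (d(o) = 7 + (o - 13/o) = 7 + o - 13/o)
12*((u(-19, -19) + d(-7))*(58 + z(L(-5), -7))) = 12*((-19 + (7 - 7 - 13/(-7)))*(58 + 60)) = 12*((-19 + (7 - 7 - 13*(-1/7)))*118) = 12*((-19 + (7 - 7 + 13/7))*118) = 12*((-19 + 13/7)*118) = 12*(-120/7*118) = 12*(-14160/7) = -169920/7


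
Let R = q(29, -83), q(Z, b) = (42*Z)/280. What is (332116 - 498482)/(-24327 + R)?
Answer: 3327320/486453 ≈ 6.8400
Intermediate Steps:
q(Z, b) = 3*Z/20 (q(Z, b) = (42*Z)*(1/280) = 3*Z/20)
R = 87/20 (R = (3/20)*29 = 87/20 ≈ 4.3500)
(332116 - 498482)/(-24327 + R) = (332116 - 498482)/(-24327 + 87/20) = -166366/(-486453/20) = -166366*(-20/486453) = 3327320/486453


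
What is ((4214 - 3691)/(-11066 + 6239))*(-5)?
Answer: 2615/4827 ≈ 0.54174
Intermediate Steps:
((4214 - 3691)/(-11066 + 6239))*(-5) = (523/(-4827))*(-5) = (523*(-1/4827))*(-5) = -523/4827*(-5) = 2615/4827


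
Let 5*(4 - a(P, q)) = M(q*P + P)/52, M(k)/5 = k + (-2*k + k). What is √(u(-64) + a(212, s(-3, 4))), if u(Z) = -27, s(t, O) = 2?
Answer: I*√23 ≈ 4.7958*I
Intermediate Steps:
M(k) = 0 (M(k) = 5*(k + (-2*k + k)) = 5*(k - k) = 5*0 = 0)
a(P, q) = 4 (a(P, q) = 4 - 0/52 = 4 - ⅕*0 = 4 + 0 = 4)
√(u(-64) + a(212, s(-3, 4))) = √(-27 + 4) = √(-23) = I*√23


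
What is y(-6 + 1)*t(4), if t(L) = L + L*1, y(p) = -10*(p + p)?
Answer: 800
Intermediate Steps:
y(p) = -20*p
t(L) = 2*L (t(L) = L + L = 2*L)
y(-6 + 1)*t(4) = (-20*(-6 + 1))*(2*4) = -20*(-5)*8 = 100*8 = 800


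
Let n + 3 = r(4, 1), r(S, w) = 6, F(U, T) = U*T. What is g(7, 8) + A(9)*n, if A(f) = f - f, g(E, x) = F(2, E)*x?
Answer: 112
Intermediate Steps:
F(U, T) = T*U
g(E, x) = 2*E*x (g(E, x) = (E*2)*x = (2*E)*x = 2*E*x)
n = 3 (n = -3 + 6 = 3)
A(f) = 0
g(7, 8) + A(9)*n = 2*7*8 + 0*3 = 112 + 0 = 112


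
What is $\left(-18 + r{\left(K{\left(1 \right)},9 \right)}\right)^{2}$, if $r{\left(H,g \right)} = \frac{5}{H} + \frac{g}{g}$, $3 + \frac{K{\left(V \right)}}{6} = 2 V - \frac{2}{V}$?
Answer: $\frac{96721}{324} \approx 298.52$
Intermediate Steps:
$K{\left(V \right)} = -18 - \frac{12}{V} + 12 V$ ($K{\left(V \right)} = -18 + 6 \left(2 V - \frac{2}{V}\right) = -18 + 6 \left(- \frac{2}{V} + 2 V\right) = -18 + \left(- \frac{12}{V} + 12 V\right) = -18 - \frac{12}{V} + 12 V$)
$r{\left(H,g \right)} = 1 + \frac{5}{H}$ ($r{\left(H,g \right)} = \frac{5}{H} + 1 = 1 + \frac{5}{H}$)
$\left(-18 + r{\left(K{\left(1 \right)},9 \right)}\right)^{2} = \left(-18 + \frac{5 - \left(6 + 12\right)}{-18 - \frac{12}{1} + 12 \cdot 1}\right)^{2} = \left(-18 + \frac{5 - 18}{-18 - 12 + 12}\right)^{2} = \left(-18 + \frac{5 - 18}{-18}\right)^{2} = \left(-18 - - \frac{13}{18}\right)^{2} = \left(-18 + \frac{13}{18}\right)^{2} = \left(- \frac{311}{18}\right)^{2} = \frac{96721}{324}$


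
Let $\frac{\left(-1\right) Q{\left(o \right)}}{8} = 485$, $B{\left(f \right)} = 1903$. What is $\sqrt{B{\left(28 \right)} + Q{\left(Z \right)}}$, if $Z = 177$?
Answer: $i \sqrt{1977} \approx 44.463 i$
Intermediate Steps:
$Q{\left(o \right)} = -3880$ ($Q{\left(o \right)} = \left(-8\right) 485 = -3880$)
$\sqrt{B{\left(28 \right)} + Q{\left(Z \right)}} = \sqrt{1903 - 3880} = \sqrt{-1977} = i \sqrt{1977}$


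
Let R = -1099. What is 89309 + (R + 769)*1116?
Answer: -278971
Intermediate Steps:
89309 + (R + 769)*1116 = 89309 + (-1099 + 769)*1116 = 89309 - 330*1116 = 89309 - 368280 = -278971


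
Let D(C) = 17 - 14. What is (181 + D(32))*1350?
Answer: 248400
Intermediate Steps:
D(C) = 3
(181 + D(32))*1350 = (181 + 3)*1350 = 184*1350 = 248400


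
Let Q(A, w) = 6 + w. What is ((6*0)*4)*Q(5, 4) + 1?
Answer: 1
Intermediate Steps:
((6*0)*4)*Q(5, 4) + 1 = ((6*0)*4)*(6 + 4) + 1 = (0*4)*10 + 1 = 0*10 + 1 = 0 + 1 = 1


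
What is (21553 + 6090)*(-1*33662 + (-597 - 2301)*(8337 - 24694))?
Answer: 1309419166132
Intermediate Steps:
(21553 + 6090)*(-1*33662 + (-597 - 2301)*(8337 - 24694)) = 27643*(-33662 - 2898*(-16357)) = 27643*(-33662 + 47402586) = 27643*47368924 = 1309419166132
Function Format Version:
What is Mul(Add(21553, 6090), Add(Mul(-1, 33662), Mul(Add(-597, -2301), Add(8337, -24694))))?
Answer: 1309419166132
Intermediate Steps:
Mul(Add(21553, 6090), Add(Mul(-1, 33662), Mul(Add(-597, -2301), Add(8337, -24694)))) = Mul(27643, Add(-33662, Mul(-2898, -16357))) = Mul(27643, Add(-33662, 47402586)) = Mul(27643, 47368924) = 1309419166132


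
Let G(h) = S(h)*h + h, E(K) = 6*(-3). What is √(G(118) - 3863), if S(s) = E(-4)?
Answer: I*√5869 ≈ 76.609*I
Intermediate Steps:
E(K) = -18
S(s) = -18
G(h) = -17*h (G(h) = -18*h + h = -17*h)
√(G(118) - 3863) = √(-17*118 - 3863) = √(-2006 - 3863) = √(-5869) = I*√5869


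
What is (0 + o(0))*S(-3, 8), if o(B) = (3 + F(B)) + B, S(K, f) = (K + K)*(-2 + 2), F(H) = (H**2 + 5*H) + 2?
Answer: 0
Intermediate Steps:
F(H) = 2 + H**2 + 5*H
S(K, f) = 0 (S(K, f) = (2*K)*0 = 0)
o(B) = 5 + B**2 + 6*B (o(B) = (3 + (2 + B**2 + 5*B)) + B = (5 + B**2 + 5*B) + B = 5 + B**2 + 6*B)
(0 + o(0))*S(-3, 8) = (0 + (5 + 0**2 + 6*0))*0 = (0 + (5 + 0 + 0))*0 = (0 + 5)*0 = 5*0 = 0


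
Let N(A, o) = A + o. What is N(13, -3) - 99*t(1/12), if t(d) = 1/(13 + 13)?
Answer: 161/26 ≈ 6.1923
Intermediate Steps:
t(d) = 1/26
N(13, -3) - 99*t(1/12) = (13 - 3) - 99*1/26 = 10 - 99/26 = 161/26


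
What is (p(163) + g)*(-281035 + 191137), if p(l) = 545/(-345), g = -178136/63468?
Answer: 47969063378/121647 ≈ 3.9433e+5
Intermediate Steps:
g = -44534/15867 (g = -178136*1/63468 = -44534/15867 ≈ -2.8067)
p(l) = -109/69 (p(l) = 545*(-1/345) = -109/69)
(p(163) + g)*(-281035 + 191137) = (-109/69 - 44534/15867)*(-281035 + 191137) = -1600783/364941*(-89898) = 47969063378/121647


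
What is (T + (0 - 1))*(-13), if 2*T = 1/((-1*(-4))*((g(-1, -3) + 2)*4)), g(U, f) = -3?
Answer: 429/32 ≈ 13.406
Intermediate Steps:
T = -1/32 (T = 1/(2*(((-1*(-4))*((-3 + 2)*4)))) = 1/(2*((4*(-1*4)))) = 1/(2*((4*(-4)))) = (½)/(-16) = (½)*(-1/16) = -1/32 ≈ -0.031250)
(T + (0 - 1))*(-13) = (-1/32 + (0 - 1))*(-13) = (-1/32 - 1)*(-13) = -33/32*(-13) = 429/32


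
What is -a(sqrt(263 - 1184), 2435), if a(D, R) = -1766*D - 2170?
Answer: 2170 + 1766*I*sqrt(921) ≈ 2170.0 + 53595.0*I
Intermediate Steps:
a(D, R) = -2170 - 1766*D
-a(sqrt(263 - 1184), 2435) = -(-2170 - 1766*sqrt(263 - 1184)) = -(-2170 - 1766*I*sqrt(921)) = 2170 + 1766*I*sqrt(921)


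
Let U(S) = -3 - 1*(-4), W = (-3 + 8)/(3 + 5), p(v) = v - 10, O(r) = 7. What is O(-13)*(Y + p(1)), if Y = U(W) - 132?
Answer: -980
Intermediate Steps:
p(v) = -10 + v
W = 5/8 ≈ 0.62500
U(S) = 1 (U(S) = -3 + 4 = 1)
Y = -131 (Y = 1 - 132 = -131)
O(-13)*(Y + p(1)) = 7*(-131 + (-10 + 1)) = 7*(-131 - 9) = 7*(-140) = -980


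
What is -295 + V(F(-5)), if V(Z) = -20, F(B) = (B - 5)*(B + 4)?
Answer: -315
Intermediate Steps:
F(B) = (-5 + B)*(4 + B)
-295 + V(F(-5)) = -295 - 20 = -315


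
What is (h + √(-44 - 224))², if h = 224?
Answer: 49908 + 896*I*√67 ≈ 49908.0 + 7334.1*I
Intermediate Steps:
(h + √(-44 - 224))² = (224 + √(-44 - 224))² = (224 + √(-268))² = (224 + 2*I*√67)²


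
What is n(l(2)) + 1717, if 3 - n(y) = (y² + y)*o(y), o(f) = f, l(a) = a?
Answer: 1708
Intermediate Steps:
n(y) = 3 - y*(y + y²) (n(y) = 3 - (y² + y)*y = 3 - (y + y²)*y = 3 - y*(y + y²))
n(l(2)) + 1717 = (3 - 1*2² - 1*2³) + 1717 = (3 - 1*4 - 1*8) + 1717 = (3 - 4 - 8) + 1717 = -9 + 1717 = 1708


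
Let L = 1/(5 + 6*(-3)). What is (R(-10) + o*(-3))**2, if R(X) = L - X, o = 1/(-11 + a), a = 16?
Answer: 367236/4225 ≈ 86.920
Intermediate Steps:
L = -1/13 (L = 1/(5 - 18) = 1/(-13) = 1*(-1/13) = -1/13 ≈ -0.076923)
o = 1/5 (o = 1/(-11 + 16) = 1/5 ≈ 0.20000)
R(X) = -1/13 - X
(R(-10) + o*(-3))**2 = ((-1/13 - 1*(-10)) + (1/5)*(-3))**2 = ((-1/13 + 10) - 3/5)**2 = (129/13 - 3/5)**2 = (606/65)**2 = 367236/4225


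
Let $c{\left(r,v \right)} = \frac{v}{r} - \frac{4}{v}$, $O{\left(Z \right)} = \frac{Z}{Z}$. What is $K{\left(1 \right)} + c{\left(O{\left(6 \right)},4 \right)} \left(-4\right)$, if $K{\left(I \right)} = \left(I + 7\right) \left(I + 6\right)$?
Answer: $44$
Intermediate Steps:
$K{\left(I \right)} = \left(6 + I\right) \left(7 + I\right)$ ($K{\left(I \right)} = \left(7 + I\right) \left(6 + I\right) = \left(6 + I\right) \left(7 + I\right)$)
$O{\left(Z \right)} = 1$
$c{\left(r,v \right)} = - \frac{4}{v} + \frac{v}{r}$
$K{\left(1 \right)} + c{\left(O{\left(6 \right)},4 \right)} \left(-4\right) = \left(42 + 1^{2} + 13 \cdot 1\right) + \left(- \frac{4}{4} + \frac{4}{1}\right) \left(-4\right) = \left(42 + 1 + 13\right) + \left(\left(-4\right) \frac{1}{4} + 4 \cdot 1\right) \left(-4\right) = 56 + \left(-1 + 4\right) \left(-4\right) = 56 + 3 \left(-4\right) = 56 - 12 = 44$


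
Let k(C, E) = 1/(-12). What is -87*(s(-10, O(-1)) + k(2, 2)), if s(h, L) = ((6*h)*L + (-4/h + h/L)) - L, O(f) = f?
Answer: -124091/20 ≈ -6204.5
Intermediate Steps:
k(C, E) = -1/12
s(h, L) = -L - 4/h + h/L + 6*L*h (s(h, L) = (6*L*h + (-4/h + h/L)) - L = (-4/h + h/L + 6*L*h) - L = -L - 4/h + h/L + 6*L*h)
-87*(s(-10, O(-1)) + k(2, 2)) = -87*((-1*(-1) - 4/(-10) - 10/(-1) + 6*(-1)*(-10)) - 1/12) = -87*((1 - 4*(-⅒) - 10*(-1) + 60) - 1/12) = -87*((1 + ⅖ + 10 + 60) - 1/12) = -87*(357/5 - 1/12) = -87*4279/60 = -124091/20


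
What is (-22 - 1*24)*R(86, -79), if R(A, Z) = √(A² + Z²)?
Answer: -46*√13637 ≈ -5371.8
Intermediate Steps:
(-22 - 1*24)*R(86, -79) = (-22 - 1*24)*√(86² + (-79)²) = (-22 - 24)*√(7396 + 6241) = -46*√13637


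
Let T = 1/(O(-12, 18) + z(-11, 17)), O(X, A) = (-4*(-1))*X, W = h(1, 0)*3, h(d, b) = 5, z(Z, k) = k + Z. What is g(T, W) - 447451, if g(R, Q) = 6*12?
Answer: -447379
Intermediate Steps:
z(Z, k) = Z + k
W = 15 (W = 5*3 = 15)
O(X, A) = 4*X
T = -1/42 (T = 1/(4*(-12) + (-11 + 17)) = 1/(-48 + 6) = 1/(-42) = -1/42 ≈ -0.023810)
g(R, Q) = 72
g(T, W) - 447451 = 72 - 447451 = -447379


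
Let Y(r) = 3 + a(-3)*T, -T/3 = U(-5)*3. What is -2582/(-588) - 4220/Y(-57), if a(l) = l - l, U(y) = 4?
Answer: -137423/98 ≈ -1402.3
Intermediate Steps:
a(l) = 0
T = -36 (T = -12*3 = -3*12 = -36)
Y(r) = 3 (Y(r) = 3 + 0*(-36) = 3 + 0 = 3)
-2582/(-588) - 4220/Y(-57) = -2582/(-588) - 4220/3 = -2582*(-1/588) - 4220*⅓ = 1291/294 - 4220/3 = -137423/98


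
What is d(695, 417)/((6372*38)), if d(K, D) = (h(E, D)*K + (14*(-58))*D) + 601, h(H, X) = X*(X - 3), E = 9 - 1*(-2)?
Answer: 119645407/242136 ≈ 494.13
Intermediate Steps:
E = 11 (E = 9 + 2 = 11)
h(H, X) = X*(-3 + X)
d(K, D) = 601 - 812*D + D*K*(-3 + D) (d(K, D) = ((D*(-3 + D))*K + (14*(-58))*D) + 601 = (D*K*(-3 + D) - 812*D) + 601 = (-812*D + D*K*(-3 + D)) + 601 = 601 - 812*D + D*K*(-3 + D))
d(695, 417)/((6372*38)) = (601 - 812*417 + 417*695*(-3 + 417))/((6372*38)) = (601 - 338604 + 417*695*414)/242136 = (601 - 338604 + 119983410)*(1/242136) = 119645407*(1/242136) = 119645407/242136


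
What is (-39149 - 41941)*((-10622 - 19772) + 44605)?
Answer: -1152369990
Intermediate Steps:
(-39149 - 41941)*((-10622 - 19772) + 44605) = -81090*(-30394 + 44605) = -81090*14211 = -1152369990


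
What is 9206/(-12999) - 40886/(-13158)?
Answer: 68390761/28506807 ≈ 2.3991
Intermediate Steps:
9206/(-12999) - 40886/(-13158) = 9206*(-1/12999) - 40886*(-1/13158) = -9206/12999 + 20443/6579 = 68390761/28506807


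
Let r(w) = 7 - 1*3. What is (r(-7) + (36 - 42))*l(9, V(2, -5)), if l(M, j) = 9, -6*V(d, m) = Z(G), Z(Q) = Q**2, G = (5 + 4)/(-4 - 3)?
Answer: -18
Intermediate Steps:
G = -9/7 (G = 9/(-7) = 9*(-1/7) = -9/7 ≈ -1.2857)
r(w) = 4 (r(w) = 7 - 3 = 4)
V(d, m) = -27/98 (V(d, m) = -(-9/7)**2/6 = -1/6*81/49 = -27/98)
(r(-7) + (36 - 42))*l(9, V(2, -5)) = (4 + (36 - 42))*9 = (4 - 6)*9 = -2*9 = -18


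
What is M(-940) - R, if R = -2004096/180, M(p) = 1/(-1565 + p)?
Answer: 5578067/501 ≈ 11134.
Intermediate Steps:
R = -167008/15 (R = -2004096/180 = -3264*307/90 = -167008/15 ≈ -11134.)
M(-940) - R = 1/(-1565 - 940) - 1*(-167008/15) = 1/(-2505) + 167008/15 = -1/2505 + 167008/15 = 5578067/501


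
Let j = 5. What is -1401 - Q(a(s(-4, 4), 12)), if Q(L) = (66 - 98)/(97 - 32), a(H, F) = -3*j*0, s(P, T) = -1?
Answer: -91033/65 ≈ -1400.5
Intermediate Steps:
a(H, F) = 0 (a(H, F) = -3*5*0 = -15*0 = 0)
Q(L) = -32/65
-1401 - Q(a(s(-4, 4), 12)) = -1401 - 1*(-32/65) = -1401 + 32/65 = -91033/65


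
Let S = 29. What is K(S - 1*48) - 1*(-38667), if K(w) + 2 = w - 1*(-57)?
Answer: 38703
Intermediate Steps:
K(w) = 55 + w (K(w) = -2 + (w - 1*(-57)) = -2 + (w + 57) = -2 + (57 + w) = 55 + w)
K(S - 1*48) - 1*(-38667) = (55 + (29 - 1*48)) - 1*(-38667) = (55 + (29 - 48)) + 38667 = (55 - 19) + 38667 = 36 + 38667 = 38703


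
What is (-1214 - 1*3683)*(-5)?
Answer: 24485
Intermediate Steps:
(-1214 - 1*3683)*(-5) = (-1214 - 3683)*(-5) = -4897*(-5) = 24485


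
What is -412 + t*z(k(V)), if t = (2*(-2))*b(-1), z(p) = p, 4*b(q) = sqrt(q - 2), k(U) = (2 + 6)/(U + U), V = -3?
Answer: -412 + 4*I*sqrt(3)/3 ≈ -412.0 + 2.3094*I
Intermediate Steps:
k(U) = 4/U (k(U) = 8/((2*U)) = 8*(1/(2*U)) = 4/U)
b(q) = sqrt(-2 + q)/4 (b(q) = sqrt(q - 2)/4 = sqrt(-2 + q)/4)
t = -I*sqrt(3) (t = (2*(-2))*(sqrt(-2 - 1)/4) = -sqrt(-3) = -I*sqrt(3) ≈ -1.732*I)
-412 + t*z(k(V)) = -412 + (-I*sqrt(3))*(4/(-3)) = -412 + (-I*sqrt(3))*(4*(-1/3)) = -412 - I*sqrt(3)*(-4/3) = -412 + 4*I*sqrt(3)/3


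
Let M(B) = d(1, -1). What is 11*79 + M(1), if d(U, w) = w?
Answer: 868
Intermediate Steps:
M(B) = -1
11*79 + M(1) = 11*79 - 1 = 869 - 1 = 868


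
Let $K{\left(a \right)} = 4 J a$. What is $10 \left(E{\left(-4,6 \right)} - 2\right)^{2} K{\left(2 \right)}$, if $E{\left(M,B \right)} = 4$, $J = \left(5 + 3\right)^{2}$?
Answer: $20480$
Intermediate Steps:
$J = 64$ ($J = 8^{2} = 64$)
$K{\left(a \right)} = 256 a$ ($K{\left(a \right)} = 4 \cdot 64 a = 256 a$)
$10 \left(E{\left(-4,6 \right)} - 2\right)^{2} K{\left(2 \right)} = 10 \left(4 - 2\right)^{2} \cdot 256 \cdot 2 = 10 \cdot 2^{2} \cdot 512 = 10 \cdot 4 \cdot 512 = 40 \cdot 512 = 20480$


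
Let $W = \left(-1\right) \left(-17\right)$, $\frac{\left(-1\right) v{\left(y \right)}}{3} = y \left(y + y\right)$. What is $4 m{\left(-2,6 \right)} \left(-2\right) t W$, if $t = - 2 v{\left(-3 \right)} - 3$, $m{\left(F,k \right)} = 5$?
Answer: $-71400$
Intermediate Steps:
$v{\left(y \right)} = - 6 y^{2}$ ($v{\left(y \right)} = - 3 y \left(y + y\right) = - 3 y 2 y = - 3 \cdot 2 y^{2} = - 6 y^{2}$)
$W = 17$
$t = 105$ ($t = - 2 \left(- 6 \left(-3\right)^{2}\right) - 3 = - 2 \left(\left(-6\right) 9\right) - 3 = \left(-2\right) \left(-54\right) - 3 = 108 - 3 = 105$)
$4 m{\left(-2,6 \right)} \left(-2\right) t W = 4 \cdot 5 \left(-2\right) 105 \cdot 17 = 20 \left(-2\right) 105 \cdot 17 = \left(-40\right) 105 \cdot 17 = \left(-4200\right) 17 = -71400$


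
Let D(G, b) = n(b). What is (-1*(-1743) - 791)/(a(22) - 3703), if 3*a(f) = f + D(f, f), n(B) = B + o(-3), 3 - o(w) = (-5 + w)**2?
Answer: -1428/5563 ≈ -0.25670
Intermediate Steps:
o(w) = 3 - (-5 + w)**2
n(B) = -61 + B (n(B) = B + (3 - (-5 - 3)**2) = B + (3 - 1*(-8)**2) = B + (3 - 1*64) = B + (3 - 64) = B - 61 = -61 + B)
D(G, b) = -61 + b
a(f) = -61/3 + 2*f/3 (a(f) = (f + (-61 + f))/3 = (-61 + 2*f)/3 = -61/3 + 2*f/3)
(-1*(-1743) - 791)/(a(22) - 3703) = (-1*(-1743) - 791)/((-61/3 + (2/3)*22) - 3703) = (1743 - 791)/((-61/3 + 44/3) - 3703) = 952/(-17/3 - 3703) = 952/(-11126/3) = 952*(-3/11126) = -1428/5563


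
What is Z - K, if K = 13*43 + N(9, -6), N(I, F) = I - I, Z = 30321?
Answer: 29762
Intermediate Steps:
N(I, F) = 0
K = 559 (K = 13*43 + 0 = 559 + 0 = 559)
Z - K = 30321 - 1*559 = 30321 - 559 = 29762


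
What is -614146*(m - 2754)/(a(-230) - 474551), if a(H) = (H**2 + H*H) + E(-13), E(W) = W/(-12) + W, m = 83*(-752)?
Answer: -13722478224/126433 ≈ -1.0854e+5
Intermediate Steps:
m = -62416
E(W) = 11*W/12 (E(W) = W*(-1/12) + W = -W/12 + W = 11*W/12)
a(H) = -143/12 + 2*H**2 (a(H) = (H**2 + H*H) + (11/12)*(-13) = (H**2 + H**2) - 143/12 = 2*H**2 - 143/12 = -143/12 + 2*H**2)
-614146*(m - 2754)/(a(-230) - 474551) = -614146*(-62416 - 2754)/((-143/12 + 2*(-230)**2) - 474551) = -614146*(-65170/((-143/12 + 2*52900) - 474551)) = -614146*(-65170/((-143/12 + 105800) - 474551)) = -614146*(-65170/(1269457/12 - 474551)) = -614146/((-4425155/12*(-1/65170))) = -614146/126433/22344 = -614146*22344/126433 = -13722478224/126433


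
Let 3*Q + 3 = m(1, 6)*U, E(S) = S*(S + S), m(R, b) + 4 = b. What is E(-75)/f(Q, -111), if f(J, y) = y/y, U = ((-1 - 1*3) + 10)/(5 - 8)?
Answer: 11250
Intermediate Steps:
m(R, b) = -4 + b
U = -2 (U = ((-1 - 3) + 10)/(-3) = (-4 + 10)*(-⅓) = 6*(-⅓) = -2)
E(S) = 2*S² (E(S) = S*(2*S) = 2*S²)
Q = -7/3 (Q = -1 + ((-4 + 6)*(-2))/3 = -1 + (2*(-2))/3 = -1 + (⅓)*(-4) = -1 - 4/3 = -7/3 ≈ -2.3333)
f(J, y) = 1
E(-75)/f(Q, -111) = (2*(-75)²)/1 = (2*5625)*1 = 11250*1 = 11250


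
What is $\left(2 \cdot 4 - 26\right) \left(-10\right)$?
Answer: $180$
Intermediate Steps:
$\left(2 \cdot 4 - 26\right) \left(-10\right) = \left(8 - 26\right) \left(-10\right) = \left(-18\right) \left(-10\right) = 180$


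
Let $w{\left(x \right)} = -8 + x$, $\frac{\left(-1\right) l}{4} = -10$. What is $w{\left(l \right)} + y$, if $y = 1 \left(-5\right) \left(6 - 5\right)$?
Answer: $27$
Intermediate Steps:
$l = 40$ ($l = \left(-4\right) \left(-10\right) = 40$)
$y = -5$ ($y = \left(-5\right) 1 = -5$)
$w{\left(l \right)} + y = \left(-8 + 40\right) - 5 = 32 - 5 = 27$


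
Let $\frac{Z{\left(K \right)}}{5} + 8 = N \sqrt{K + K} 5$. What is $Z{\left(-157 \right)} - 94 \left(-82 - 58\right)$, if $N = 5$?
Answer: $13120 + 125 i \sqrt{314} \approx 13120.0 + 2215.0 i$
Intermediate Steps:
$Z{\left(K \right)} = -40 + 125 \sqrt{2} \sqrt{K}$ ($Z{\left(K \right)} = -40 + 5 \cdot 5 \sqrt{K + K} 5 = -40 + 5 \cdot 5 \sqrt{2 K} 5 = -40 + 5 \cdot 5 \sqrt{2} \sqrt{K} 5 = -40 + 5 \cdot 25 \sqrt{2} \sqrt{K} = -40 + 125 \sqrt{2} \sqrt{K}$)
$Z{\left(-157 \right)} - 94 \left(-82 - 58\right) = \left(-40 + 125 \sqrt{2} \sqrt{-157}\right) - 94 \left(-82 - 58\right) = \left(-40 + 125 \sqrt{2} i \sqrt{157}\right) - 94 \left(-140\right) = \left(-40 + 125 i \sqrt{314}\right) - -13160 = \left(-40 + 125 i \sqrt{314}\right) + 13160 = 13120 + 125 i \sqrt{314}$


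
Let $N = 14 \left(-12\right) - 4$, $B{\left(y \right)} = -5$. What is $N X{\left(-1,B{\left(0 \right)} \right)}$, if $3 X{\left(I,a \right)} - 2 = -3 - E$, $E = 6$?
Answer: $\frac{1204}{3} \approx 401.33$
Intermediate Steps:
$X{\left(I,a \right)} = - \frac{7}{3}$ ($X{\left(I,a \right)} = \frac{2}{3} + \frac{-3 - 6}{3} = \frac{2}{3} + \frac{1}{3} \left(-9\right) = \frac{2}{3} - 3 = - \frac{7}{3}$)
$N = -172$ ($N = -168 - 4 = -172$)
$N X{\left(-1,B{\left(0 \right)} \right)} = \left(-172\right) \left(- \frac{7}{3}\right) = \frac{1204}{3}$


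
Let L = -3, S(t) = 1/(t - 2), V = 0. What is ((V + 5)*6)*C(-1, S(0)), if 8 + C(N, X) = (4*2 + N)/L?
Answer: -310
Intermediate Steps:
S(t) = 1/(-2 + t)
C(N, X) = -32/3 - N/3 (C(N, X) = -8 + (4*2 + N)/(-3) = -8 + (8 + N)*(-⅓) = -8 + (-8/3 - N/3) = -32/3 - N/3)
((V + 5)*6)*C(-1, S(0)) = ((0 + 5)*6)*(-32/3 - ⅓*(-1)) = (5*6)*(-32/3 + ⅓) = 30*(-31/3) = -310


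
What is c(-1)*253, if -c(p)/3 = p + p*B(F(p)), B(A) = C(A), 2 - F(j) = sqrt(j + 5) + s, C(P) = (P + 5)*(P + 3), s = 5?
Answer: 759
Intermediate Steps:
C(P) = (3 + P)*(5 + P) (C(P) = (5 + P)*(3 + P) = (3 + P)*(5 + P))
F(j) = -3 - sqrt(5 + j) (F(j) = 2 - (sqrt(j + 5) + 5) = 2 - (sqrt(5 + j) + 5) = 2 - (5 + sqrt(5 + j)) = 2 + (-5 - sqrt(5 + j)) = -3 - sqrt(5 + j))
B(A) = 15 + A**2 + 8*A
c(p) = -3*p - 3*p*(-9 + (-3 - sqrt(5 + p))**2 - 8*sqrt(5 + p)) (c(p) = -3*(p + p*(15 + (-3 - sqrt(5 + p))**2 + 8*(-3 - sqrt(5 + p)))) = -3*(p + p*(15 + (-3 - sqrt(5 + p))**2 + (-24 - 8*sqrt(5 + p)))) = -3*(p + p*(-9 + (-3 - sqrt(5 + p))**2 - 8*sqrt(5 + p))) = -3*p - 3*p*(-9 + (-3 - sqrt(5 + p))**2 - 8*sqrt(5 + p)))
c(-1)*253 = (3*(-1)*(-6 - 1*(-1) + 2*sqrt(5 - 1)))*253 = (3*(-1)*(-6 + 1 + 2*sqrt(4)))*253 = (3*(-1)*(-6 + 1 + 2*2))*253 = (3*(-1)*(-6 + 1 + 4))*253 = (3*(-1)*(-1))*253 = 3*253 = 759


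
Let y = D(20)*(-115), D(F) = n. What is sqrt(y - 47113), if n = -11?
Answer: 2*I*sqrt(11462) ≈ 214.12*I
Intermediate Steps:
D(F) = -11
y = 1265 (y = -11*(-115) = 1265)
sqrt(y - 47113) = sqrt(1265 - 47113) = sqrt(-45848) = 2*I*sqrt(11462)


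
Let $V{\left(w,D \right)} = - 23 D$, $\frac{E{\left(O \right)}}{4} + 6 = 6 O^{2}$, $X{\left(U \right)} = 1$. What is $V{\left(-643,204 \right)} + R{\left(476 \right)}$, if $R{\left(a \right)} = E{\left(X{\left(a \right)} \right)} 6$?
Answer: $-4692$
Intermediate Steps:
$E{\left(O \right)} = -24 + 24 O^{2}$ ($E{\left(O \right)} = -24 + 4 \cdot 6 O^{2} = -24 + 24 O^{2}$)
$R{\left(a \right)} = 0$ ($R{\left(a \right)} = \left(-24 + 24 \cdot 1^{2}\right) 6 = \left(-24 + 24 \cdot 1\right) 6 = \left(-24 + 24\right) 6 = 0 \cdot 6 = 0$)
$V{\left(-643,204 \right)} + R{\left(476 \right)} = \left(-23\right) 204 + 0 = -4692 + 0 = -4692$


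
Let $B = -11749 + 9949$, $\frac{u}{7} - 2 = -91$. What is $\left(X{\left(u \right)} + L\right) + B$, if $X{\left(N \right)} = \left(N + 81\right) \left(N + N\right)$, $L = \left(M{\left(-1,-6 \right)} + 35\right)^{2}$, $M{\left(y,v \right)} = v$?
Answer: $674373$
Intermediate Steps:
$u = -623$ ($u = 14 + 7 \left(-91\right) = 14 - 637 = -623$)
$B = -1800$
$L = 841$ ($L = \left(-6 + 35\right)^{2} = 29^{2} = 841$)
$X{\left(N \right)} = 2 N \left(81 + N\right)$ ($X{\left(N \right)} = \left(81 + N\right) 2 N = 2 N \left(81 + N\right)$)
$\left(X{\left(u \right)} + L\right) + B = \left(2 \left(-623\right) \left(81 - 623\right) + 841\right) - 1800 = \left(2 \left(-623\right) \left(-542\right) + 841\right) - 1800 = \left(675332 + 841\right) - 1800 = 676173 - 1800 = 674373$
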